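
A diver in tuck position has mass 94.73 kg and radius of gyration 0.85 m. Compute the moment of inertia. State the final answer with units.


I = m * k^2
I = 94.73 * 0.85^2
I = 94.73 * 0.7225 = 68.4424 kg*m^2

68.4424 kg*m^2


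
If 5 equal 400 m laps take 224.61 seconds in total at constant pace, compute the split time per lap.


Split time = total_time / n_laps = 224.61 / 5
Split time = 44.922 s per lap

44.922 s


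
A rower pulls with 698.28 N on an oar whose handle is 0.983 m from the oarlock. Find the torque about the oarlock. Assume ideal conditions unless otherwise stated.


tau = F * d
tau = 698.28 * 0.983
tau = 686.4092 N*m

686.4092 N*m


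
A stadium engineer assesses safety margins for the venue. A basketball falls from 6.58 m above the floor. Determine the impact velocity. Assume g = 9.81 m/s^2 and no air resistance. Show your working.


v = sqrt(2 * g * h)
v = sqrt(2 * 9.81 * 6.58)
v = sqrt(129.0996) = 11.3622 m/s

11.3622 m/s


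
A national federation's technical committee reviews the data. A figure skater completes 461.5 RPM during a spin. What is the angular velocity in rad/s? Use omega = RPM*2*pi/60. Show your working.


omega = RPM * 2 * pi / 60
omega = 461.5 * 2 * 3.14159 / 60
omega = 2899.69 / 60 = 48.3282 rad/s

48.3282 rad/s


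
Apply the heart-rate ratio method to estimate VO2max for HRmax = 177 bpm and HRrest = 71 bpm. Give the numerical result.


VO2max = 15.3 * HRmax / HRrest
VO2max = 15.3 * 177 / 71
VO2max = 2708.1 / 71 = 38.1423 mL/kg/min

38.1423 mL/kg/min


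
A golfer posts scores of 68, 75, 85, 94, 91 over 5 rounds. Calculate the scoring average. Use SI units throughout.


Average = sum / n
Sum = 413
Average = 413 / 5 = 82.6

82.6


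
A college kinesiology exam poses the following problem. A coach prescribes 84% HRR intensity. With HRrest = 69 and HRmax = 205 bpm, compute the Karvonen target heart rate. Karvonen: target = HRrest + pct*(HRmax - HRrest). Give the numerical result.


Target = HRrest + pct*(HRmax - HRrest)
Heart rate reserve = HRmax - HRrest = 205 - 69 = 136 bpm
Fraction = 84% = 0.84
Target = 69 + 0.84 * 136
Target = 69 + 114.24 = 183.24 bpm

183.24 bpm


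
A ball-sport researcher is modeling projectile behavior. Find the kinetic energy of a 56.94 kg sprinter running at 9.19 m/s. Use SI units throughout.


KE = 0.5 * m * v^2
KE = 0.5 * 56.94 * 9.19^2
KE = 0.5 * 56.94 * 84.4561 = 2404.4652 J

2404.4652 J


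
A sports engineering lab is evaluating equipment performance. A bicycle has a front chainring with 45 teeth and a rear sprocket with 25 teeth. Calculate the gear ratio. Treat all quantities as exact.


GR = front_teeth / rear_teeth
GR = 45 / 25
GR = 1.8

1.8


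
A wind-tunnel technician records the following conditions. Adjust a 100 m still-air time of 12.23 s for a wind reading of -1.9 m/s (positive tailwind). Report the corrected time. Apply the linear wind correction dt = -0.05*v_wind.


dt = -0.05 * v_wind = -0.05 * -1.9 = 0.095 s
t_corrected = t_still + dt = 12.23 + (0.095)
t_corrected = 12.325 s

12.325 s


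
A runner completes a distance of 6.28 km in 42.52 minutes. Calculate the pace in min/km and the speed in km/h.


Pace = time / distance = 42.52 min / 6.28 km = 6.7707 min/km
Speed = distance / time_in_hours = 6.28 / 0.7087 hr
Speed = 8.8617 km/h

6.7707 min/km, 8.8617 km/h


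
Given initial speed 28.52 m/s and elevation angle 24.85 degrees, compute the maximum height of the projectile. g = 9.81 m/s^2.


H = (v*sin(theta))^2 / (2*g)
vy = v*sin(theta) = 28.52 * sin(24.85 deg) = 11.9854 m/s
H = vy^2 / (2*g) = 143.6489 / (2*9.81)
H = 143.6489 / 19.62 = 7.3216 m

7.3216 m


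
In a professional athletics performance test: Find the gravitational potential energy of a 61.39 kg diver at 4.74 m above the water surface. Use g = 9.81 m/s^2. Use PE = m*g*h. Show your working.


PE = m * g * h
PE = 61.39 * 9.81 * 4.74
PE = 602.2359 * 4.74 = 2854.5982 J

2854.5982 J


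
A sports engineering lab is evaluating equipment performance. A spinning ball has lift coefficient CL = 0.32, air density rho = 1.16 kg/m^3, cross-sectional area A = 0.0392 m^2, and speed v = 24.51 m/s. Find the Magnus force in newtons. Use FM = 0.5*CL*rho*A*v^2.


FM = 0.5 * CL * rho * A * v^2
FM = 0.5 * 0.32 * 1.16 * 0.0392 * 24.51^2
v^2 = 600.7401
FM = 0.5 * 0.32 * 1.16 * 0.0392 * 600.7401 = 4.3707 N

4.3707 N


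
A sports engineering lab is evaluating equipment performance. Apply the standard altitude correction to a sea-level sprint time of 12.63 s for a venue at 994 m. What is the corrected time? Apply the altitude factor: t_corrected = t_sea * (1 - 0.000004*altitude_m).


Correction factor = 1 - 0.000004 * 994 = 0.996024
t_corrected = t_sea * factor = 12.63 * 0.996024
t_corrected = 12.5798 s

12.5798 s


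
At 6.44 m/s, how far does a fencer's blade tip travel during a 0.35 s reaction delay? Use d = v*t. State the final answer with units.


d = v * t
d = 6.44 * 0.35
d = 2.254 m

2.254 m


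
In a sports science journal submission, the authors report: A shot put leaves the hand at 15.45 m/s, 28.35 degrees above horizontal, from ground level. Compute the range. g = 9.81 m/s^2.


R = v^2 * sin(2*theta) / g
Convert angle to radians: theta = 28.35 deg = 0.4948 rad
sin(2*theta) = sin(0.9896) = 0.8358
R = 15.45^2 * 0.8358 / 9.81
R = 238.7025 * 0.8358 / 9.81 = 20.3373 m

20.3373 m


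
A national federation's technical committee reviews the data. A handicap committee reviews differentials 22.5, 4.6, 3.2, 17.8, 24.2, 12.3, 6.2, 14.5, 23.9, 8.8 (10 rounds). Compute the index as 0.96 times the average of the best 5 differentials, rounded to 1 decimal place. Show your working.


All differentials: 22.5, 4.6, 3.2, 17.8, 24.2, 12.3, 6.2, 14.5, 23.9, 8.8
Sorted: 3.2, 4.6, 6.2, 8.8, 12.3, 14.5, 17.8, 22.5, 23.9, 24.2
Best 5: 3.2, 4.6, 6.2, 8.8, 12.3
Average of best = 35.1 / 5 = 7.02
Raw index = 7.02 * 0.96 = 6.7392
Handicap index = round(6.7392, 1) = 6.7

6.7


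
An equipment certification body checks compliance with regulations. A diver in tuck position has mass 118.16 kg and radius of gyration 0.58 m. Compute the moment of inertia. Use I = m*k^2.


I = m * k^2
I = 118.16 * 0.58^2
I = 118.16 * 0.3364 = 39.749 kg*m^2

39.749 kg*m^2


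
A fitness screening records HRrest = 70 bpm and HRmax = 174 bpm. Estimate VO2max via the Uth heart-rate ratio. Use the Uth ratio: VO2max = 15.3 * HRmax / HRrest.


VO2max = 15.3 * HRmax / HRrest
VO2max = 15.3 * 174 / 70
VO2max = 2662.2 / 70 = 38.0314 mL/kg/min

38.0314 mL/kg/min


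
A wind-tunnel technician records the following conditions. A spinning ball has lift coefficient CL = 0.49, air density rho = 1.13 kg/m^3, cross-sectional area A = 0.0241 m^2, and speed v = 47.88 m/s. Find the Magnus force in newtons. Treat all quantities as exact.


FM = 0.5 * CL * rho * A * v^2
FM = 0.5 * 0.49 * 1.13 * 0.0241 * 47.88^2
v^2 = 2292.4944
FM = 0.5 * 0.49 * 1.13 * 0.0241 * 2292.4944 = 15.2957 N

15.2957 N


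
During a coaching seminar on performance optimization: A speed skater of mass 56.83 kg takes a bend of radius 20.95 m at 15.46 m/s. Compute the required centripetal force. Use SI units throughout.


Fc = m * v^2 / r
v^2 = 15.46^2 = 239.0116
Fc = 56.83 * 239.0116 / 20.95
Fc = 13583.0292 / 20.95 = 648.3546 N

648.3546 N


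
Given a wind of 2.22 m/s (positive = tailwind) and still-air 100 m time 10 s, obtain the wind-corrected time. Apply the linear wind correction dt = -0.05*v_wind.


dt = -0.05 * v_wind = -0.05 * 2.22 = -0.111 s
t_corrected = t_still + dt = 10 + (-0.111)
t_corrected = 9.889 s

9.889 s


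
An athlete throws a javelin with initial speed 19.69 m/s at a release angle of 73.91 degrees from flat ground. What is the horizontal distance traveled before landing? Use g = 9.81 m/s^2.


R = v^2 * sin(2*theta) / g
Convert angle to radians: theta = 73.91 deg = 1.29 rad
sin(2*theta) = sin(2.5799) = 0.5326
R = 19.69^2 * 0.5326 / 9.81
R = 387.6961 * 0.5326 / 9.81 = 21.0479 m

21.0479 m


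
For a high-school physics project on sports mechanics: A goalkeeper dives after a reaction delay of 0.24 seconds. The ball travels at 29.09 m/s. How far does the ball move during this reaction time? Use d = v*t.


d = v * t
d = 29.09 * 0.24
d = 6.9816 m

6.9816 m


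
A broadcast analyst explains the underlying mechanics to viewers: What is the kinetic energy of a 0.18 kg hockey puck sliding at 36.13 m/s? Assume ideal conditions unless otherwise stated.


KE = 0.5 * m * v^2
KE = 0.5 * 0.18 * 36.13^2
KE = 0.5 * 0.18 * 1305.3769 = 117.4839 J

117.4839 J


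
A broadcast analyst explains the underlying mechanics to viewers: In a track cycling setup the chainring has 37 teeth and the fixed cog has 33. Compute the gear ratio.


GR = front_teeth / rear_teeth
GR = 37 / 33
GR = 1.1212

1.1212


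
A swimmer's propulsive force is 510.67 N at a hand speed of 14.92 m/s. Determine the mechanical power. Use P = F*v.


P = F * v
P = 510.67 * 14.92
P = 7619.1964 W

7619.1964 W


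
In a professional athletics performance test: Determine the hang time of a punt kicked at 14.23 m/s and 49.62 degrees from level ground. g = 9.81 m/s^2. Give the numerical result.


T = 2*v*sin(theta)/g
sin(theta) = sin(49.62 deg) = 0.7618
T = 2*14.23*0.7618 / 9.81
T = 21.6798 / 9.81 = 2.21 s

2.21 s


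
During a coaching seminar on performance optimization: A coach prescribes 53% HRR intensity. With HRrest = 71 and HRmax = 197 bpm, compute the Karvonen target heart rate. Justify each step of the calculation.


Target = HRrest + pct*(HRmax - HRrest)
Heart rate reserve = HRmax - HRrest = 197 - 71 = 126 bpm
Fraction = 53% = 0.53
Target = 71 + 0.53 * 126
Target = 71 + 66.78 = 137.78 bpm

137.78 bpm


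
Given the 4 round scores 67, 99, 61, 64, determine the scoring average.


Average = sum / n
Sum = 291
Average = 291 / 4 = 72.75

72.75


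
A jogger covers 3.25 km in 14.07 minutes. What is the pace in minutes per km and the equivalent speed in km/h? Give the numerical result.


Pace = time / distance = 14.07 min / 3.25 km = 4.3292 min/km
Speed = distance / time_in_hours = 3.25 / 0.2345 hr
Speed = 13.8593 km/h

4.3292 min/km, 13.8593 km/h


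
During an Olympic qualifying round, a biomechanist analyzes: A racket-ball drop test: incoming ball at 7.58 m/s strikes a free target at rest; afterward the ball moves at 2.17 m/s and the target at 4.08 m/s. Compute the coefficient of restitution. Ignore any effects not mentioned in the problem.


e = (v2_after - v1_after) / (v1_before - v2_before)
Numerator = 4.08 - 2.17 = 1.91
Denominator = 7.58 - 0 = 7.58
e = 1.91 / 7.58 = 0.252

0.252


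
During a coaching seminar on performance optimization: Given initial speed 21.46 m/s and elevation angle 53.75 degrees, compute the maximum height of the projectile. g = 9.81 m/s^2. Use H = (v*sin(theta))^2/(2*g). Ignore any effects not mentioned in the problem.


H = (v*sin(theta))^2 / (2*g)
vy = v*sin(theta) = 21.46 * sin(53.75 deg) = 17.3063 m/s
H = vy^2 / (2*g) = 299.5081 / (2*9.81)
H = 299.5081 / 19.62 = 15.2654 m

15.2654 m


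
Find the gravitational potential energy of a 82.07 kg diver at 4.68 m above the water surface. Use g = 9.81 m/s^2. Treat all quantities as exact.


PE = m * g * h
PE = 82.07 * 9.81 * 4.68
PE = 805.1067 * 4.68 = 3767.8994 J

3767.8994 J


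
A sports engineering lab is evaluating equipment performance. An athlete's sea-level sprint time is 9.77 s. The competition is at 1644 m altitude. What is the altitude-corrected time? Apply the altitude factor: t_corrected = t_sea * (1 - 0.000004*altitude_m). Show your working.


Correction factor = 1 - 0.000004 * 1644 = 0.993424
t_corrected = t_sea * factor = 9.77 * 0.993424
t_corrected = 9.7058 s

9.7058 s


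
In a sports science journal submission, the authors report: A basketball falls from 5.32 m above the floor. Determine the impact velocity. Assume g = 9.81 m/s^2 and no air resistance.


v = sqrt(2 * g * h)
v = sqrt(2 * 9.81 * 5.32)
v = sqrt(104.3784) = 10.2166 m/s

10.2166 m/s


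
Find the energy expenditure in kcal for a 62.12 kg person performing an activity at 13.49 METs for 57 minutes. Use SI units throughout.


kcal = MET * mass * time_hr
Convert time: 57 min = 0.95 hr
kcal = 13.49 * 62.12 * 0.95
kcal = 796.0989 kcal

796.0989 kcal


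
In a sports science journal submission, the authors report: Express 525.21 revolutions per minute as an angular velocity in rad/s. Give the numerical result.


omega = RPM * 2 * pi / 60
omega = 525.21 * 2 * 3.14159 / 60
omega = 3299.9918 / 60 = 54.9999 rad/s

54.9999 rad/s


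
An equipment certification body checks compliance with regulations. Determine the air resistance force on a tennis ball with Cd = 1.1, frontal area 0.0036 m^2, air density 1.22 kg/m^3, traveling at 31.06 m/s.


Fd = 0.5 * Cd * rho * A * v^2
Fd = 0.5 * 1.1 * 1.22 * 0.0036 * 31.06^2
v^2 = 964.7236
Fd = 0.5 * 1.1 * 1.22 * 0.0036 * 964.7236 = 2.3304 N

2.3304 N


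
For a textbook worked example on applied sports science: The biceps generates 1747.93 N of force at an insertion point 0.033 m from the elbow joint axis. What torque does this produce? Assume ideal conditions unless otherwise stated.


tau = F * d
tau = 1747.93 * 0.033
tau = 57.6817 N*m

57.6817 N*m


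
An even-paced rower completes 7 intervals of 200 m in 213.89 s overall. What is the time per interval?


Split time = total_time / n_laps = 213.89 / 7
Split time = 30.5557 s per lap

30.5557 s


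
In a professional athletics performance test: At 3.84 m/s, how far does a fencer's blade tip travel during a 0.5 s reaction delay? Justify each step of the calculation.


d = v * t
d = 3.84 * 0.5
d = 1.92 m

1.92 m


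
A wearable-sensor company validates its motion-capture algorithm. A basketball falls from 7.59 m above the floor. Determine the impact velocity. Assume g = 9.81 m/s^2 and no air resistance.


v = sqrt(2 * g * h)
v = sqrt(2 * 9.81 * 7.59)
v = sqrt(148.9158) = 12.2031 m/s

12.2031 m/s


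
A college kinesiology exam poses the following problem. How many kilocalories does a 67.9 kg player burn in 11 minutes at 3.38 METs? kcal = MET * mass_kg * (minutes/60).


kcal = MET * mass * time_hr
Convert time: 11 min = 0.1833 hr
kcal = 3.38 * 67.9 * 0.1833
kcal = 42.0754 kcal

42.0754 kcal


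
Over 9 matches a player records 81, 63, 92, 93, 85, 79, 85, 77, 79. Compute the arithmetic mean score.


Average = sum / n
Sum = 734
Average = 734 / 9 = 81.5556

81.5556


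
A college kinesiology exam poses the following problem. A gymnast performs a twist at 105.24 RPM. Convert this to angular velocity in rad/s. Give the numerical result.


omega = RPM * 2 * pi / 60
omega = 105.24 * 2 * 3.14159 / 60
omega = 661.2424 / 60 = 11.0207 rad/s

11.0207 rad/s


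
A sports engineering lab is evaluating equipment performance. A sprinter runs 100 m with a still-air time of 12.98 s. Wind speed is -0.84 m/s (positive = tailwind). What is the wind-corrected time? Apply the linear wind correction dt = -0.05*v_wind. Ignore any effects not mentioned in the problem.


dt = -0.05 * v_wind = -0.05 * -0.84 = 0.042 s
t_corrected = t_still + dt = 12.98 + (0.042)
t_corrected = 13.022 s

13.022 s


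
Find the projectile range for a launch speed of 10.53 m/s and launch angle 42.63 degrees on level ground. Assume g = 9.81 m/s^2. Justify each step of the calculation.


R = v^2 * sin(2*theta) / g
Convert angle to radians: theta = 42.63 deg = 0.744 rad
sin(2*theta) = sin(1.4881) = 0.9966
R = 10.53^2 * 0.9966 / 9.81
R = 110.8809 * 0.9966 / 9.81 = 11.2642 m

11.2642 m


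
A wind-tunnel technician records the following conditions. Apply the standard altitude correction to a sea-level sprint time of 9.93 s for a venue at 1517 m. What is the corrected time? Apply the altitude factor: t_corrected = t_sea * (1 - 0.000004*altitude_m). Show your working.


Correction factor = 1 - 0.000004 * 1517 = 0.993932
t_corrected = t_sea * factor = 9.93 * 0.993932
t_corrected = 9.8697 s

9.8697 s


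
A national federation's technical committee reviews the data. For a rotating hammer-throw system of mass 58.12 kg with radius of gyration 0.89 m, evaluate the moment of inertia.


I = m * k^2
I = 58.12 * 0.89^2
I = 58.12 * 0.7921 = 46.0369 kg*m^2

46.0369 kg*m^2


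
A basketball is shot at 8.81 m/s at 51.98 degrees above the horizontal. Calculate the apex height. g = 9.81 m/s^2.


H = (v*sin(theta))^2 / (2*g)
vy = v*sin(theta) = 8.81 * sin(51.98 deg) = 6.9405 m/s
H = vy^2 / (2*g) = 48.1703 / (2*9.81)
H = 48.1703 / 19.62 = 2.4552 m

2.4552 m


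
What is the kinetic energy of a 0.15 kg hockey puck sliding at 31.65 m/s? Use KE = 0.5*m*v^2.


KE = 0.5 * m * v^2
KE = 0.5 * 0.15 * 31.65^2
KE = 0.5 * 0.15 * 1001.7225 = 75.1292 J

75.1292 J


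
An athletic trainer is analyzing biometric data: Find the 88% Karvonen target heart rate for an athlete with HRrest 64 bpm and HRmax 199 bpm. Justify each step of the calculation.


Target = HRrest + pct*(HRmax - HRrest)
Heart rate reserve = HRmax - HRrest = 199 - 64 = 135 bpm
Fraction = 88% = 0.88
Target = 64 + 0.88 * 135
Target = 64 + 118.8 = 182.8 bpm

182.8 bpm


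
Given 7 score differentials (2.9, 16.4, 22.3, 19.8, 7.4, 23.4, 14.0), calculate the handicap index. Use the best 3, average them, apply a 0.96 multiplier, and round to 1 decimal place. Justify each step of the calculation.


All differentials: 2.9, 16.4, 22.3, 19.8, 7.4, 23.4, 14.0
Sorted: 2.9, 7.4, 14.0, 16.4, 19.8, 22.3, 23.4
Best 3: 2.9, 7.4, 14.0
Average of best = 24.3 / 3 = 8.1
Raw index = 8.1 * 0.96 = 7.776
Handicap index = round(7.776, 1) = 7.8

7.8


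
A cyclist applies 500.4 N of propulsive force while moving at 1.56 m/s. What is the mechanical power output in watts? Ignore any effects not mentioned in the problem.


P = F * v
P = 500.4 * 1.56
P = 780.624 W

780.624 W


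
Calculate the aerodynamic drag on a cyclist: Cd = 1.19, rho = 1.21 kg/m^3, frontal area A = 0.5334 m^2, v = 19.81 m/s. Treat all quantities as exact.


Fd = 0.5 * Cd * rho * A * v^2
Fd = 0.5 * 1.19 * 1.21 * 0.5334 * 19.81^2
v^2 = 392.4361
Fd = 0.5 * 1.19 * 1.21 * 0.5334 * 392.4361 = 150.7038 N

150.7038 N


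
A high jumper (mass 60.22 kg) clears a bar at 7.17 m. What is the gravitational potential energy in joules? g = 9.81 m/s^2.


PE = m * g * h
PE = 60.22 * 9.81 * 7.17
PE = 590.7582 * 7.17 = 4235.7363 J

4235.7363 J


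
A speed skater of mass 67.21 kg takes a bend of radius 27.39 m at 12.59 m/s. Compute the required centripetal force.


Fc = m * v^2 / r
v^2 = 12.59^2 = 158.5081
Fc = 67.21 * 158.5081 / 27.39
Fc = 10653.3294 / 27.39 = 388.9496 N

388.9496 N


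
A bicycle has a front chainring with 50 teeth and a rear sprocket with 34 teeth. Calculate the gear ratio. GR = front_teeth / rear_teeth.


GR = front_teeth / rear_teeth
GR = 50 / 34
GR = 1.4706

1.4706


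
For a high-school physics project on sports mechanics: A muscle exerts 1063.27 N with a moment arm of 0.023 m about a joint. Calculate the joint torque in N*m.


tau = F * d
tau = 1063.27 * 0.023
tau = 24.4552 N*m

24.4552 N*m


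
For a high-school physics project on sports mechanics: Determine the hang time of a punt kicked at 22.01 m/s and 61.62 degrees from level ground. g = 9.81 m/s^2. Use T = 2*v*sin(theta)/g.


T = 2*v*sin(theta)/g
sin(theta) = sin(61.62 deg) = 0.8798
T = 2*22.01*0.8798 / 9.81
T = 38.7294 / 9.81 = 3.948 s

3.948 s


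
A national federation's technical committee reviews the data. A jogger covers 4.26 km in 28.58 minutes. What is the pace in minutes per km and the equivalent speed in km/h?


Pace = time / distance = 28.58 min / 4.26 km = 6.7089 min/km
Speed = distance / time_in_hours = 4.26 / 0.4763 hr
Speed = 8.9433 km/h

6.7089 min/km, 8.9433 km/h


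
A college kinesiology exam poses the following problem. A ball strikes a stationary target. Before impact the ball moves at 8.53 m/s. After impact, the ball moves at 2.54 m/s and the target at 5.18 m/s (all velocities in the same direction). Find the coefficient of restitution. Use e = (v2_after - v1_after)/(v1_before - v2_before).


e = (v2_after - v1_after) / (v1_before - v2_before)
Numerator = 5.18 - 2.54 = 2.64
Denominator = 8.53 - 0 = 8.53
e = 2.64 / 8.53 = 0.3095

0.3095


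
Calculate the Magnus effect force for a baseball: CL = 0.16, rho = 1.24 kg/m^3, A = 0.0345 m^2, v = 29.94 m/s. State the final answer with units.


FM = 0.5 * CL * rho * A * v^2
FM = 0.5 * 0.16 * 1.24 * 0.0345 * 29.94^2
v^2 = 896.4036
FM = 0.5 * 0.16 * 1.24 * 0.0345 * 896.4036 = 3.0679 N

3.0679 N


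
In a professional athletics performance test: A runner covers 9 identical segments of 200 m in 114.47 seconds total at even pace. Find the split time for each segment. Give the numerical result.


Split time = total_time / n_laps = 114.47 / 9
Split time = 12.7189 s per lap

12.7189 s


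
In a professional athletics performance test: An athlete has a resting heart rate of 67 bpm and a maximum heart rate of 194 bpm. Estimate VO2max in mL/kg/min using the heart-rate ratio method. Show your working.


VO2max = 15.3 * HRmax / HRrest
VO2max = 15.3 * 194 / 67
VO2max = 2968.2 / 67 = 44.3015 mL/kg/min

44.3015 mL/kg/min


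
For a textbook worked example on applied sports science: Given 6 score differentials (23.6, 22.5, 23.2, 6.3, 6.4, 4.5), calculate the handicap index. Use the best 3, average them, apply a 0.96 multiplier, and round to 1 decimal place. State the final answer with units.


All differentials: 23.6, 22.5, 23.2, 6.3, 6.4, 4.5
Sorted: 4.5, 6.3, 6.4, 22.5, 23.2, 23.6
Best 3: 4.5, 6.3, 6.4
Average of best = 17.2 / 3 = 5.7333
Raw index = 5.7333 * 0.96 = 5.504
Handicap index = round(5.504, 1) = 5.5

5.5


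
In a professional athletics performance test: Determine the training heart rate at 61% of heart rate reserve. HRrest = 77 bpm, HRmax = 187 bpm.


Target = HRrest + pct*(HRmax - HRrest)
Heart rate reserve = HRmax - HRrest = 187 - 77 = 110 bpm
Fraction = 61% = 0.61
Target = 77 + 0.61 * 110
Target = 77 + 67.1 = 144.1 bpm

144.1 bpm


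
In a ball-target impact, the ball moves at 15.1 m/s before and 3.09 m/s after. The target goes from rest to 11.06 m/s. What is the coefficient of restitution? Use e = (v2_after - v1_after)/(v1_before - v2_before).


e = (v2_after - v1_after) / (v1_before - v2_before)
Numerator = 11.06 - 3.09 = 7.97
Denominator = 15.1 - 0 = 15.1
e = 7.97 / 15.1 = 0.5278

0.5278


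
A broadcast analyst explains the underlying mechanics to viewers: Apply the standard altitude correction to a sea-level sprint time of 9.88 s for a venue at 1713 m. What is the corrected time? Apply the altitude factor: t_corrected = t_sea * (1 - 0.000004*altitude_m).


Correction factor = 1 - 0.000004 * 1713 = 0.993148
t_corrected = t_sea * factor = 9.88 * 0.993148
t_corrected = 9.8123 s

9.8123 s


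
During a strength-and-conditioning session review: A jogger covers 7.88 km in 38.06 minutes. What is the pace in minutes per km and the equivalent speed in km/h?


Pace = time / distance = 38.06 min / 7.88 km = 4.8299 min/km
Speed = distance / time_in_hours = 7.88 / 0.6343 hr
Speed = 12.4225 km/h

4.8299 min/km, 12.4225 km/h


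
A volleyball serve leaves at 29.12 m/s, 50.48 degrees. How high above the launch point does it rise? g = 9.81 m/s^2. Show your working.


H = (v*sin(theta))^2 / (2*g)
vy = v*sin(theta) = 29.12 * sin(50.48 deg) = 22.4632 m/s
H = vy^2 / (2*g) = 504.5972 / (2*9.81)
H = 504.5972 / 19.62 = 25.7185 m

25.7185 m


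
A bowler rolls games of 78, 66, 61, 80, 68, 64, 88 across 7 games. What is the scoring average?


Average = sum / n
Sum = 505
Average = 505 / 7 = 72.1429

72.1429


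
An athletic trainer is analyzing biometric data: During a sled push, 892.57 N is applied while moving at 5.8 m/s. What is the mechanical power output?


P = F * v
P = 892.57 * 5.8
P = 5176.906 W

5176.906 W


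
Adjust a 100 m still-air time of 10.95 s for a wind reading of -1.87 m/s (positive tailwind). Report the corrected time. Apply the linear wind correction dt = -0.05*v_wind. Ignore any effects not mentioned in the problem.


dt = -0.05 * v_wind = -0.05 * -1.87 = 0.0935 s
t_corrected = t_still + dt = 10.95 + (0.0935)
t_corrected = 11.0435 s

11.0435 s


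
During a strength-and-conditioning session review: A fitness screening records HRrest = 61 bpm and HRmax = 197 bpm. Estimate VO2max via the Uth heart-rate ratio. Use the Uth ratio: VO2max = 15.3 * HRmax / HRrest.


VO2max = 15.3 * HRmax / HRrest
VO2max = 15.3 * 197 / 61
VO2max = 3014.1 / 61 = 49.4115 mL/kg/min

49.4115 mL/kg/min


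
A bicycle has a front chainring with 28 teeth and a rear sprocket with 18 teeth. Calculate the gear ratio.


GR = front_teeth / rear_teeth
GR = 28 / 18
GR = 1.5556

1.5556


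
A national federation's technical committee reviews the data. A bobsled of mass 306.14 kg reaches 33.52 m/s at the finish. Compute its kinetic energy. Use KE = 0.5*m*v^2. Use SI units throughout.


KE = 0.5 * m * v^2
KE = 0.5 * 306.14 * 33.52^2
KE = 0.5 * 306.14 * 1123.5904 = 171987.9825 J

171987.9825 J


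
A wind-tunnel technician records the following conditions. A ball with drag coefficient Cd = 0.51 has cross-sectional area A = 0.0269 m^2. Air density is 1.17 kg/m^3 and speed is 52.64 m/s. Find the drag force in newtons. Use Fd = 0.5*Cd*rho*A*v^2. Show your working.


Fd = 0.5 * Cd * rho * A * v^2
Fd = 0.5 * 0.51 * 1.17 * 0.0269 * 52.64^2
v^2 = 2770.9696
Fd = 0.5 * 0.51 * 1.17 * 0.0269 * 2770.9696 = 22.2387 N

22.2387 N


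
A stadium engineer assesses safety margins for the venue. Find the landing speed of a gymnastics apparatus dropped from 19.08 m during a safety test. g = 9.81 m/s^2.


v = sqrt(2 * g * h)
v = sqrt(2 * 9.81 * 19.08)
v = sqrt(374.3496) = 19.3481 m/s

19.3481 m/s


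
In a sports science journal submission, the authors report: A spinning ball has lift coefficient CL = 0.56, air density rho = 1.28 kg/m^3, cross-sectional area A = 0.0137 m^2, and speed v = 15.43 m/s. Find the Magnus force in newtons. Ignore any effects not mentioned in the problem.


FM = 0.5 * CL * rho * A * v^2
FM = 0.5 * 0.56 * 1.28 * 0.0137 * 15.43^2
v^2 = 238.0849
FM = 0.5 * 0.56 * 1.28 * 0.0137 * 238.0849 = 1.169 N

1.169 N


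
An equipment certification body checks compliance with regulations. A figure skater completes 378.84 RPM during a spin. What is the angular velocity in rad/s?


omega = RPM * 2 * pi / 60
omega = 378.84 * 2 * 3.14159 / 60
omega = 2380.3219 / 60 = 39.672 rad/s

39.672 rad/s


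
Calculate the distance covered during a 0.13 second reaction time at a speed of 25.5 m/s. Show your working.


d = v * t
d = 25.5 * 0.13
d = 3.315 m

3.315 m


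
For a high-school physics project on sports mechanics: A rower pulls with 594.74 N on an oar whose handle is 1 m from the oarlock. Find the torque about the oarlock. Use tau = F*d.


tau = F * d
tau = 594.74 * 1
tau = 594.74 N*m

594.74 N*m


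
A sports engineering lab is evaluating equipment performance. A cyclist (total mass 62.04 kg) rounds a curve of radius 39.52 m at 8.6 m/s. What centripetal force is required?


Fc = m * v^2 / r
v^2 = 8.6^2 = 73.96
Fc = 62.04 * 73.96 / 39.52
Fc = 4588.4784 / 39.52 = 116.1052 N

116.1052 N


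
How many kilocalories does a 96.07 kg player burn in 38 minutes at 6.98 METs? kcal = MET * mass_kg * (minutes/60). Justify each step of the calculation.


kcal = MET * mass * time_hr
Convert time: 38 min = 0.6333 hr
kcal = 6.98 * 96.07 * 0.6333
kcal = 424.6934 kcal

424.6934 kcal


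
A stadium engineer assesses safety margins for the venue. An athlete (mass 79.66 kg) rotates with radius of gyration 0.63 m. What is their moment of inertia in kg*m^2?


I = m * k^2
I = 79.66 * 0.63^2
I = 79.66 * 0.3969 = 31.6171 kg*m^2

31.6171 kg*m^2


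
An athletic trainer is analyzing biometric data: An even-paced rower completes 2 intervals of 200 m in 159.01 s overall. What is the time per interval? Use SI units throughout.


Split time = total_time / n_laps = 159.01 / 2
Split time = 79.505 s per lap

79.505 s


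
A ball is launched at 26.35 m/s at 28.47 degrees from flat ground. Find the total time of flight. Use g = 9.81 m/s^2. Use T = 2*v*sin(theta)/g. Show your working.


T = 2*v*sin(theta)/g
sin(theta) = sin(28.47 deg) = 0.4767
T = 2*26.35*0.4767 / 9.81
T = 25.122 / 9.81 = 2.5609 s

2.5609 s


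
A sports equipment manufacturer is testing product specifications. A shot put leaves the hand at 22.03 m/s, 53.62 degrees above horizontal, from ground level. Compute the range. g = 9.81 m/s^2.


R = v^2 * sin(2*theta) / g
Convert angle to radians: theta = 53.62 deg = 0.9358 rad
sin(2*theta) = sin(1.8717) = 0.9551
R = 22.03^2 * 0.9551 / 9.81
R = 485.3209 * 0.9551 / 9.81 = 47.2494 m

47.2494 m


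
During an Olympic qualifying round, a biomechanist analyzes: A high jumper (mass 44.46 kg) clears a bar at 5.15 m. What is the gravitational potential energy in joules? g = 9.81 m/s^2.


PE = m * g * h
PE = 44.46 * 9.81 * 5.15
PE = 436.1526 * 5.15 = 2246.1859 J

2246.1859 J


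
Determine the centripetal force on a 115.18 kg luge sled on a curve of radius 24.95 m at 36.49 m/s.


Fc = m * v^2 / r
v^2 = 36.49^2 = 1331.5201
Fc = 115.18 * 1331.5201 / 24.95
Fc = 153364.4851 / 24.95 = 6146.8732 N

6146.8732 N


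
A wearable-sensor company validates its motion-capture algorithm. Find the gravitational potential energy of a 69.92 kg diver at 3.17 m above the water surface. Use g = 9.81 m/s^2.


PE = m * g * h
PE = 69.92 * 9.81 * 3.17
PE = 685.9152 * 3.17 = 2174.3512 J

2174.3512 J


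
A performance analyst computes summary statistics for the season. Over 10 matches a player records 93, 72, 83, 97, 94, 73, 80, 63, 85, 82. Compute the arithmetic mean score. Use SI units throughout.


Average = sum / n
Sum = 822
Average = 822 / 10 = 82.2

82.2


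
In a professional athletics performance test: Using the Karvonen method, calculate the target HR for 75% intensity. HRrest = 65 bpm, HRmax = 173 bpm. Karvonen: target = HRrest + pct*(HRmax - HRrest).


Target = HRrest + pct*(HRmax - HRrest)
Heart rate reserve = HRmax - HRrest = 173 - 65 = 108 bpm
Fraction = 75% = 0.75
Target = 65 + 0.75 * 108
Target = 65 + 81 = 146 bpm

146 bpm


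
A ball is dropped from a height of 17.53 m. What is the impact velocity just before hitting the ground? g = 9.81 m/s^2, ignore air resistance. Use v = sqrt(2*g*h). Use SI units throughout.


v = sqrt(2 * g * h)
v = sqrt(2 * 9.81 * 17.53)
v = sqrt(343.9386) = 18.5456 m/s

18.5456 m/s


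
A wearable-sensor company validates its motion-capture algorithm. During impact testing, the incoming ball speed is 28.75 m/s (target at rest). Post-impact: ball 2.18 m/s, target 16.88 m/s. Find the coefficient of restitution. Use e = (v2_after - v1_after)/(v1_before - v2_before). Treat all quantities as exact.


e = (v2_after - v1_after) / (v1_before - v2_before)
Numerator = 16.88 - 2.18 = 14.7
Denominator = 28.75 - 0 = 28.75
e = 14.7 / 28.75 = 0.5113

0.5113


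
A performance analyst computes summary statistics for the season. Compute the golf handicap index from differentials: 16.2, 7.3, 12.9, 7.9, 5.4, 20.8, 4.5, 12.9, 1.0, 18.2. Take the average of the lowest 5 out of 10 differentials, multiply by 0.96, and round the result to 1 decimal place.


All differentials: 16.2, 7.3, 12.9, 7.9, 5.4, 20.8, 4.5, 12.9, 1.0, 18.2
Sorted: 1.0, 4.5, 5.4, 7.3, 7.9, 12.9, 12.9, 16.2, 18.2, 20.8
Best 5: 1.0, 4.5, 5.4, 7.3, 7.9
Average of best = 26.1 / 5 = 5.22
Raw index = 5.22 * 0.96 = 5.0112
Handicap index = round(5.0112, 1) = 5.0

5.0


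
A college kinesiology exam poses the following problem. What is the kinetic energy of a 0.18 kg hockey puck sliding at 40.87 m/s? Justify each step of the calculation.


KE = 0.5 * m * v^2
KE = 0.5 * 0.18 * 40.87^2
KE = 0.5 * 0.18 * 1670.3569 = 150.3321 J

150.3321 J


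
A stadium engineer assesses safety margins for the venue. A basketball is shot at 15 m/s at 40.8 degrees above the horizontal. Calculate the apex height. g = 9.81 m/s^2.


H = (v*sin(theta))^2 / (2*g)
vy = v*sin(theta) = 15 * sin(40.8 deg) = 9.8013 m/s
H = vy^2 / (2*g) = 96.0657 / (2*9.81)
H = 96.0657 / 19.62 = 4.8963 m

4.8963 m


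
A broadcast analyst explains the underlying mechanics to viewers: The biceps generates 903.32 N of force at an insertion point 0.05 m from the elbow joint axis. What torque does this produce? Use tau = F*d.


tau = F * d
tau = 903.32 * 0.05
tau = 45.166 N*m

45.166 N*m


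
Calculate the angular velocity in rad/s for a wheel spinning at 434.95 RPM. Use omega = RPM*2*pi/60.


omega = RPM * 2 * pi / 60
omega = 434.95 * 2 * 3.14159 / 60
omega = 2732.8714 / 60 = 45.5479 rad/s

45.5479 rad/s


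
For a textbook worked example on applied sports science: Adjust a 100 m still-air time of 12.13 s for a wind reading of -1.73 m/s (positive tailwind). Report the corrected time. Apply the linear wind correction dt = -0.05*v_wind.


dt = -0.05 * v_wind = -0.05 * -1.73 = 0.0865 s
t_corrected = t_still + dt = 12.13 + (0.0865)
t_corrected = 12.2165 s

12.2165 s


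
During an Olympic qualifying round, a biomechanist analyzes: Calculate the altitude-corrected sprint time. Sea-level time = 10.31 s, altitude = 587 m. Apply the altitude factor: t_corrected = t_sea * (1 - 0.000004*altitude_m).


Correction factor = 1 - 0.000004 * 587 = 0.997652
t_corrected = t_sea * factor = 10.31 * 0.997652
t_corrected = 10.2858 s

10.2858 s


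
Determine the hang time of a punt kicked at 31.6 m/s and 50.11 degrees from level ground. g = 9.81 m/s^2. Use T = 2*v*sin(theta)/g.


T = 2*v*sin(theta)/g
sin(theta) = sin(50.11 deg) = 0.7673
T = 2*31.6*0.7673 / 9.81
T = 48.4919 / 9.81 = 4.9431 s

4.9431 s


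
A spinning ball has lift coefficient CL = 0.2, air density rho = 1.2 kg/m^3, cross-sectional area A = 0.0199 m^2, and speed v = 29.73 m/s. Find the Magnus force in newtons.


FM = 0.5 * CL * rho * A * v^2
FM = 0.5 * 0.2 * 1.2 * 0.0199 * 29.73^2
v^2 = 883.8729
FM = 0.5 * 0.2 * 1.2 * 0.0199 * 883.8729 = 2.1107 N

2.1107 N


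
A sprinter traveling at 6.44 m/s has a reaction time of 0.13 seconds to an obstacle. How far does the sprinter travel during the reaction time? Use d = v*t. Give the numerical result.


d = v * t
d = 6.44 * 0.13
d = 0.8372 m

0.8372 m


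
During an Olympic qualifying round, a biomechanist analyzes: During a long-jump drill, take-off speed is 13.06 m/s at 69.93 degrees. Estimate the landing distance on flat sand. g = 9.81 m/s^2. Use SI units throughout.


R = v^2 * sin(2*theta) / g
Convert angle to radians: theta = 69.93 deg = 1.2205 rad
sin(2*theta) = sin(2.441) = 0.6447
R = 13.06^2 * 0.6447 / 9.81
R = 170.5636 * 0.6447 / 9.81 = 11.2085 m

11.2085 m


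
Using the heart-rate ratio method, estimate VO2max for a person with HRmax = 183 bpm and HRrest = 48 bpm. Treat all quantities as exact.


VO2max = 15.3 * HRmax / HRrest
VO2max = 15.3 * 183 / 48
VO2max = 2799.9 / 48 = 58.3313 mL/kg/min

58.3313 mL/kg/min


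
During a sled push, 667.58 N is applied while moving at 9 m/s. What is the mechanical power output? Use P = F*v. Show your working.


P = F * v
P = 667.58 * 9
P = 6008.22 W

6008.22 W


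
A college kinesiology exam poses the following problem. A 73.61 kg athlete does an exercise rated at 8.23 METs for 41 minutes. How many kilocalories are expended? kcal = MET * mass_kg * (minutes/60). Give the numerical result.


kcal = MET * mass * time_hr
Convert time: 41 min = 0.6833 hr
kcal = 8.23 * 73.61 * 0.6833
kcal = 413.9704 kcal

413.9704 kcal


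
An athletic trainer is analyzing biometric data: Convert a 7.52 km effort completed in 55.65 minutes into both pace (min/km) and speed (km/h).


Pace = time / distance = 55.65 min / 7.52 km = 7.4003 min/km
Speed = distance / time_in_hours = 7.52 / 0.9275 hr
Speed = 8.1078 km/h

7.4003 min/km, 8.1078 km/h


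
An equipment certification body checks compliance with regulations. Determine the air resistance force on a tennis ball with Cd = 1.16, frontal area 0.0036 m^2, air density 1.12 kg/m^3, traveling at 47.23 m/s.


Fd = 0.5 * Cd * rho * A * v^2
Fd = 0.5 * 1.16 * 1.12 * 0.0036 * 47.23^2
v^2 = 2230.6729
Fd = 0.5 * 1.16 * 1.12 * 0.0036 * 2230.6729 = 5.2166 N

5.2166 N


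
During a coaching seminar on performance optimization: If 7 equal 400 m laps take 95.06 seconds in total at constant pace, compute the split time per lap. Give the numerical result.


Split time = total_time / n_laps = 95.06 / 7
Split time = 13.58 s per lap

13.58 s


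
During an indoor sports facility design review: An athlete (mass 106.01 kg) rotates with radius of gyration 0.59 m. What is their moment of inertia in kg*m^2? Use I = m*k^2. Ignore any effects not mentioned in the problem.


I = m * k^2
I = 106.01 * 0.59^2
I = 106.01 * 0.3481 = 36.9021 kg*m^2

36.9021 kg*m^2


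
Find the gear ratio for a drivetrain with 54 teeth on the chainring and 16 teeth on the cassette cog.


GR = front_teeth / rear_teeth
GR = 54 / 16
GR = 3.375

3.375


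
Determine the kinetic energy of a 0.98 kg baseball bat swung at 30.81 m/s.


KE = 0.5 * m * v^2
KE = 0.5 * 0.98 * 30.81^2
KE = 0.5 * 0.98 * 949.2561 = 465.1355 J

465.1355 J


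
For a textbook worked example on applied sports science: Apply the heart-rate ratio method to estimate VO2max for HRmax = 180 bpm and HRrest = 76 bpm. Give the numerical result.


VO2max = 15.3 * HRmax / HRrest
VO2max = 15.3 * 180 / 76
VO2max = 2754 / 76 = 36.2368 mL/kg/min

36.2368 mL/kg/min


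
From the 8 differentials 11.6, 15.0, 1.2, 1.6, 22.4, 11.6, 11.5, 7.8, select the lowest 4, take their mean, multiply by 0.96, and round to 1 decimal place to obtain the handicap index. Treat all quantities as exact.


All differentials: 11.6, 15.0, 1.2, 1.6, 22.4, 11.6, 11.5, 7.8
Sorted: 1.2, 1.6, 7.8, 11.5, 11.6, 11.6, 15.0, 22.4
Best 4: 1.2, 1.6, 7.8, 11.5
Average of best = 22.1 / 4 = 5.525
Raw index = 5.525 * 0.96 = 5.304
Handicap index = round(5.304, 1) = 5.3

5.3


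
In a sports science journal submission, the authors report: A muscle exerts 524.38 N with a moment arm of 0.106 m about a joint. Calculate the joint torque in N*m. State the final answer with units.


tau = F * d
tau = 524.38 * 0.106
tau = 55.5843 N*m

55.5843 N*m


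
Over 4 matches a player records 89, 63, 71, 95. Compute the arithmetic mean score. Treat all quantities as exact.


Average = sum / n
Sum = 318
Average = 318 / 4 = 79.5

79.5


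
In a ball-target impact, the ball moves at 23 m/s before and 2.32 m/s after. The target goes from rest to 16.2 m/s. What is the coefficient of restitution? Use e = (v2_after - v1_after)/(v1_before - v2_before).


e = (v2_after - v1_after) / (v1_before - v2_before)
Numerator = 16.2 - 2.32 = 13.88
Denominator = 23 - 0 = 23
e = 13.88 / 23 = 0.6035

0.6035


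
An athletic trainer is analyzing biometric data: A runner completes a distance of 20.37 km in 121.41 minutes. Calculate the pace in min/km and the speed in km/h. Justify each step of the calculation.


Pace = time / distance = 121.41 min / 20.37 km = 5.9602 min/km
Speed = distance / time_in_hours = 20.37 / 2.0235 hr
Speed = 10.0667 km/h

5.9602 min/km, 10.0667 km/h


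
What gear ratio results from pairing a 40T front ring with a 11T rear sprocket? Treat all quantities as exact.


GR = front_teeth / rear_teeth
GR = 40 / 11
GR = 3.6364

3.6364


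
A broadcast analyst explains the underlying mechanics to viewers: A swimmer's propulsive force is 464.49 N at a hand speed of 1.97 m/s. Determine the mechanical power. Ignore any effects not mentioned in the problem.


P = F * v
P = 464.49 * 1.97
P = 915.0453 W

915.0453 W


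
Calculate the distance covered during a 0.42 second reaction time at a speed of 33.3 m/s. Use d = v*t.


d = v * t
d = 33.3 * 0.42
d = 13.986 m

13.986 m


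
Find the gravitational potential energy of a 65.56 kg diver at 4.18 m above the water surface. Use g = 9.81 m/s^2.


PE = m * g * h
PE = 65.56 * 9.81 * 4.18
PE = 643.1436 * 4.18 = 2688.3402 J

2688.3402 J
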